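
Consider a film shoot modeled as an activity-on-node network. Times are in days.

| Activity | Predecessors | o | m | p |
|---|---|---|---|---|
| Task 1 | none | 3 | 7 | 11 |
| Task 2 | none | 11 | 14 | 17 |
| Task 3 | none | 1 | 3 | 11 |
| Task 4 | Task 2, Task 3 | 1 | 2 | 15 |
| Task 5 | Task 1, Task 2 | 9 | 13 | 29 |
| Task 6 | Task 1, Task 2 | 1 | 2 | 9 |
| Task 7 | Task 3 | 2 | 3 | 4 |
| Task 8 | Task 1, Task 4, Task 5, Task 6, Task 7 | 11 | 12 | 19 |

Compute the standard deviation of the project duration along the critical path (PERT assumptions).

3.73 days

te_Task 1 = (3 + 4·7 + 11)/6 = 42/6 = 7; σ²_Task 1 = ((11−3)/6)² = 1.778
te_Task 2 = (11 + 4·14 + 17)/6 = 84/6 = 14; σ²_Task 2 = ((17−11)/6)² = 1.000
te_Task 3 = (1 + 4·3 + 11)/6 = 24/6 = 4; σ²_Task 3 = ((11−1)/6)² = 2.778
te_Task 4 = (1 + 4·2 + 15)/6 = 24/6 = 4; σ²_Task 4 = ((15−1)/6)² = 5.444
te_Task 5 = (9 + 4·13 + 29)/6 = 90/6 = 15; σ²_Task 5 = ((29−9)/6)² = 11.111
te_Task 6 = (1 + 4·2 + 9)/6 = 18/6 = 3; σ²_Task 6 = ((9−1)/6)² = 1.778
te_Task 7 = (2 + 4·3 + 4)/6 = 18/6 = 3; σ²_Task 7 = ((4−2)/6)² = 0.111
te_Task 8 = (11 + 4·12 + 19)/6 = 78/6 = 13; σ²_Task 8 = ((19−11)/6)² = 1.778

Forward pass:
ES_Task 1 = 0; EF_Task 1 = 7
ES_Task 2 = 0; EF_Task 2 = 14
ES_Task 3 = 0; EF_Task 3 = 4
ES_Task 4 = max(EF_Task 2=14, EF_Task 3=4) = 14; EF_Task 4 = 14+4 = 18
ES_Task 5 = max(EF_Task 1=7, EF_Task 2=14) = 14; EF_Task 5 = 14+15 = 29
ES_Task 6 = max(EF_Task 1=7, EF_Task 2=14) = 14; EF_Task 6 = 14+3 = 17
ES_Task 7 = 4; EF_Task 7 = 4+3 = 7
ES_Task 8 = max(EF_Task 1=7, EF_Task 4=18, EF_Task 5=29, EF_Task 6=17, EF_Task 7=7) = 29; EF_Task 8 = 29+13 = 42
Expected project duration μ = 42 days. Critical path: Task 2 → Task 5 → Task 8.

Variance along critical path = 1.000 + 11.111 + 1.778 = 13.889
σ = √13.889 = 3.727 days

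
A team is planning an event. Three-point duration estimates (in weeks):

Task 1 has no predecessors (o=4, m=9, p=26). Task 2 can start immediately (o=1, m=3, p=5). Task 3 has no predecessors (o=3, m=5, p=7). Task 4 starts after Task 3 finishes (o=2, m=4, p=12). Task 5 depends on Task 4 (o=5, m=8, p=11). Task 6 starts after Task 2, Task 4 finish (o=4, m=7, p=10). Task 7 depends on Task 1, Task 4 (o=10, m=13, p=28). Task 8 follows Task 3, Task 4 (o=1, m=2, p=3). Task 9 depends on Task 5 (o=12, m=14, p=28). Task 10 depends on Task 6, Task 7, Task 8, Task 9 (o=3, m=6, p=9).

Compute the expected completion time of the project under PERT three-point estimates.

te_Task 1 = (4 + 4·9 + 26)/6 = 66/6 = 11
te_Task 2 = (1 + 4·3 + 5)/6 = 18/6 = 3
te_Task 3 = (3 + 4·5 + 7)/6 = 30/6 = 5
te_Task 4 = (2 + 4·4 + 12)/6 = 30/6 = 5
te_Task 5 = (5 + 4·8 + 11)/6 = 48/6 = 8
te_Task 6 = (4 + 4·7 + 10)/6 = 42/6 = 7
te_Task 7 = (10 + 4·13 + 28)/6 = 90/6 = 15
te_Task 8 = (1 + 4·2 + 3)/6 = 12/6 = 2
te_Task 9 = (12 + 4·14 + 28)/6 = 96/6 = 16
te_Task 10 = (3 + 4·6 + 9)/6 = 36/6 = 6

Forward pass:
ES_Task 1 = 0; EF_Task 1 = 11
ES_Task 2 = 0; EF_Task 2 = 3
ES_Task 3 = 0; EF_Task 3 = 5
ES_Task 4 = 5; EF_Task 4 = 5+5 = 10
ES_Task 5 = 10; EF_Task 5 = 10+8 = 18
ES_Task 6 = max(EF_Task 2=3, EF_Task 4=10) = 10; EF_Task 6 = 10+7 = 17
ES_Task 7 = max(EF_Task 1=11, EF_Task 4=10) = 11; EF_Task 7 = 11+15 = 26
ES_Task 8 = max(EF_Task 3=5, EF_Task 4=10) = 10; EF_Task 8 = 10+2 = 12
ES_Task 9 = 18; EF_Task 9 = 18+16 = 34
ES_Task 10 = max(EF_Task 6=17, EF_Task 7=26, EF_Task 8=12, EF_Task 9=34) = 34; EF_Task 10 = 34+6 = 40
Expected project duration μ = 40 weeks. Critical path: Task 3 → Task 4 → Task 5 → Task 9 → Task 10.

40 weeks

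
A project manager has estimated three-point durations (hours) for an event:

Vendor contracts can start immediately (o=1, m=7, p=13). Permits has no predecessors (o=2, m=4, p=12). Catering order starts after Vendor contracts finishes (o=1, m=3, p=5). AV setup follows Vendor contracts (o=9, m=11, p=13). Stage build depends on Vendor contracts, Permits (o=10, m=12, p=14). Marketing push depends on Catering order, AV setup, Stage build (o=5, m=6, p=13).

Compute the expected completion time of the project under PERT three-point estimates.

26 hours

te_Vendor contracts = (1 + 4·7 + 13)/6 = 42/6 = 7
te_Permits = (2 + 4·4 + 12)/6 = 30/6 = 5
te_Catering order = (1 + 4·3 + 5)/6 = 18/6 = 3
te_AV setup = (9 + 4·11 + 13)/6 = 66/6 = 11
te_Stage build = (10 + 4·12 + 14)/6 = 72/6 = 12
te_Marketing push = (5 + 4·6 + 13)/6 = 42/6 = 7

Forward pass:
ES_Vendor contracts = 0; EF_Vendor contracts = 7
ES_Permits = 0; EF_Permits = 5
ES_Catering order = 7; EF_Catering order = 7+3 = 10
ES_AV setup = 7; EF_AV setup = 7+11 = 18
ES_Stage build = max(EF_Vendor contracts=7, EF_Permits=5) = 7; EF_Stage build = 7+12 = 19
ES_Marketing push = max(EF_Catering order=10, EF_AV setup=18, EF_Stage build=19) = 19; EF_Marketing push = 19+7 = 26
Expected project duration μ = 26 hours. Critical path: Vendor contracts → Stage build → Marketing push.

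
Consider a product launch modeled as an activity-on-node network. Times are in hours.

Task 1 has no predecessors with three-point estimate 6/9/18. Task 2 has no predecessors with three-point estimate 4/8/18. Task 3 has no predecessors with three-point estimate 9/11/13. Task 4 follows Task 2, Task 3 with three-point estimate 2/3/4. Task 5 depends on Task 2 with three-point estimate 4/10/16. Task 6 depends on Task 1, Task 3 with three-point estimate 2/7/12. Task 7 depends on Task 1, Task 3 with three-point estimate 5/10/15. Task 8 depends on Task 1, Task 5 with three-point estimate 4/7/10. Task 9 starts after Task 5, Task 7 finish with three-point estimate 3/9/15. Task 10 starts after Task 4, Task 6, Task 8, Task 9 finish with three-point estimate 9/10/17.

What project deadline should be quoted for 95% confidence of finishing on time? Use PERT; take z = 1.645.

45.9 hours

te_Task 1 = (6 + 4·9 + 18)/6 = 60/6 = 10; σ²_Task 1 = ((18−6)/6)² = 4.000
te_Task 2 = (4 + 4·8 + 18)/6 = 54/6 = 9; σ²_Task 2 = ((18−4)/6)² = 5.444
te_Task 3 = (9 + 4·11 + 13)/6 = 66/6 = 11; σ²_Task 3 = ((13−9)/6)² = 0.444
te_Task 4 = (2 + 4·3 + 4)/6 = 18/6 = 3; σ²_Task 4 = ((4−2)/6)² = 0.111
te_Task 5 = (4 + 4·10 + 16)/6 = 60/6 = 10; σ²_Task 5 = ((16−4)/6)² = 4.000
te_Task 6 = (2 + 4·7 + 12)/6 = 42/6 = 7; σ²_Task 6 = ((12−2)/6)² = 2.778
te_Task 7 = (5 + 4·10 + 15)/6 = 60/6 = 10; σ²_Task 7 = ((15−5)/6)² = 2.778
te_Task 8 = (4 + 4·7 + 10)/6 = 42/6 = 7; σ²_Task 8 = ((10−4)/6)² = 1.000
te_Task 9 = (3 + 4·9 + 15)/6 = 54/6 = 9; σ²_Task 9 = ((15−3)/6)² = 4.000
te_Task 10 = (9 + 4·10 + 17)/6 = 66/6 = 11; σ²_Task 10 = ((17−9)/6)² = 1.778

Forward pass:
ES_Task 1 = 0; EF_Task 1 = 10
ES_Task 2 = 0; EF_Task 2 = 9
ES_Task 3 = 0; EF_Task 3 = 11
ES_Task 4 = max(EF_Task 2=9, EF_Task 3=11) = 11; EF_Task 4 = 11+3 = 14
ES_Task 5 = 9; EF_Task 5 = 9+10 = 19
ES_Task 6 = max(EF_Task 1=10, EF_Task 3=11) = 11; EF_Task 6 = 11+7 = 18
ES_Task 7 = max(EF_Task 1=10, EF_Task 3=11) = 11; EF_Task 7 = 11+10 = 21
ES_Task 8 = max(EF_Task 1=10, EF_Task 5=19) = 19; EF_Task 8 = 19+7 = 26
ES_Task 9 = max(EF_Task 5=19, EF_Task 7=21) = 21; EF_Task 9 = 21+9 = 30
ES_Task 10 = max(EF_Task 4=14, EF_Task 6=18, EF_Task 8=26, EF_Task 9=30) = 30; EF_Task 10 = 30+11 = 41
Expected project duration μ = 41 hours. Critical path: Task 3 → Task 7 → Task 9 → Task 10.

Variance along critical path = 0.444 + 2.778 + 4.000 + 1.778 = 9.000; σ = 3.000 hours.
D = μ + z·σ = 41 + 1.645·3.000 = 45.9 hours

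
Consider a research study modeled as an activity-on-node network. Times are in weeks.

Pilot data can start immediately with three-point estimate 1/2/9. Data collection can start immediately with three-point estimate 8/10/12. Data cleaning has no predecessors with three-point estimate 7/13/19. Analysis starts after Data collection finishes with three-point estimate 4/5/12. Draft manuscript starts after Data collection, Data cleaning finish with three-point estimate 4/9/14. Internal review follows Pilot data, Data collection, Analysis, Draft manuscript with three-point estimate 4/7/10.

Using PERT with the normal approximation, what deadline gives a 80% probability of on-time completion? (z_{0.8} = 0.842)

31.3 weeks

te_Pilot data = (1 + 4·2 + 9)/6 = 18/6 = 3; σ²_Pilot data = ((9−1)/6)² = 1.778
te_Data collection = (8 + 4·10 + 12)/6 = 60/6 = 10; σ²_Data collection = ((12−8)/6)² = 0.444
te_Data cleaning = (7 + 4·13 + 19)/6 = 78/6 = 13; σ²_Data cleaning = ((19−7)/6)² = 4.000
te_Analysis = (4 + 4·5 + 12)/6 = 36/6 = 6; σ²_Analysis = ((12−4)/6)² = 1.778
te_Draft manuscript = (4 + 4·9 + 14)/6 = 54/6 = 9; σ²_Draft manuscript = ((14−4)/6)² = 2.778
te_Internal review = (4 + 4·7 + 10)/6 = 42/6 = 7; σ²_Internal review = ((10−4)/6)² = 1.000

Forward pass:
ES_Pilot data = 0; EF_Pilot data = 3
ES_Data collection = 0; EF_Data collection = 10
ES_Data cleaning = 0; EF_Data cleaning = 13
ES_Analysis = 10; EF_Analysis = 10+6 = 16
ES_Draft manuscript = max(EF_Data collection=10, EF_Data cleaning=13) = 13; EF_Draft manuscript = 13+9 = 22
ES_Internal review = max(EF_Pilot data=3, EF_Data collection=10, EF_Analysis=16, EF_Draft manuscript=22) = 22; EF_Internal review = 22+7 = 29
Expected project duration μ = 29 weeks. Critical path: Data cleaning → Draft manuscript → Internal review.

Variance along critical path = 4.000 + 2.778 + 1.000 = 7.778; σ = 2.789 weeks.
D = μ + z·σ = 29 + 0.842·2.789 = 31.3 weeks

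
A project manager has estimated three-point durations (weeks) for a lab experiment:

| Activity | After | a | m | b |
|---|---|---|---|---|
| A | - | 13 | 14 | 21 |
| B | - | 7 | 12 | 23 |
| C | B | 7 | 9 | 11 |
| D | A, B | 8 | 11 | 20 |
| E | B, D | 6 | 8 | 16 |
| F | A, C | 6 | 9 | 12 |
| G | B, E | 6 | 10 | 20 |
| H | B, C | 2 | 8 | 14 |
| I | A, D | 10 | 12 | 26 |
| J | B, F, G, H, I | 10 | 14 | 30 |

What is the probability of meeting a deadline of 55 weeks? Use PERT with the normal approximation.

0.055

te_A = (13 + 4·14 + 21)/6 = 90/6 = 15; σ²_A = ((21−13)/6)² = 1.778
te_B = (7 + 4·12 + 23)/6 = 78/6 = 13; σ²_B = ((23−7)/6)² = 7.111
te_C = (7 + 4·9 + 11)/6 = 54/6 = 9; σ²_C = ((11−7)/6)² = 0.444
te_D = (8 + 4·11 + 20)/6 = 72/6 = 12; σ²_D = ((20−8)/6)² = 4.000
te_E = (6 + 4·8 + 16)/6 = 54/6 = 9; σ²_E = ((16−6)/6)² = 2.778
te_F = (6 + 4·9 + 12)/6 = 54/6 = 9; σ²_F = ((12−6)/6)² = 1.000
te_G = (6 + 4·10 + 20)/6 = 66/6 = 11; σ²_G = ((20−6)/6)² = 5.444
te_H = (2 + 4·8 + 14)/6 = 48/6 = 8; σ²_H = ((14−2)/6)² = 4.000
te_I = (10 + 4·12 + 26)/6 = 84/6 = 14; σ²_I = ((26−10)/6)² = 7.111
te_J = (10 + 4·14 + 30)/6 = 96/6 = 16; σ²_J = ((30−10)/6)² = 11.111

Forward pass:
ES_A = 0; EF_A = 15
ES_B = 0; EF_B = 13
ES_C = 13; EF_C = 13+9 = 22
ES_D = max(EF_A=15, EF_B=13) = 15; EF_D = 15+12 = 27
ES_E = max(EF_B=13, EF_D=27) = 27; EF_E = 27+9 = 36
ES_F = max(EF_A=15, EF_C=22) = 22; EF_F = 22+9 = 31
ES_G = max(EF_B=13, EF_E=36) = 36; EF_G = 36+11 = 47
ES_H = max(EF_B=13, EF_C=22) = 22; EF_H = 22+8 = 30
ES_I = max(EF_A=15, EF_D=27) = 27; EF_I = 27+14 = 41
ES_J = max(EF_B=13, EF_F=31, EF_G=47, EF_H=30, EF_I=41) = 47; EF_J = 47+16 = 63
Expected project duration μ = 63 weeks. Critical path: A → D → E → G → J.

Variance along critical path = 1.778 + 4.000 + 2.778 + 5.444 + 11.111 = 25.111; σ = √25.111 = 5.011 weeks.
Z = (55 − 63) / 5.011 = -1.596
P(T ≤ 55) = Φ(-1.596) ≈ 0.055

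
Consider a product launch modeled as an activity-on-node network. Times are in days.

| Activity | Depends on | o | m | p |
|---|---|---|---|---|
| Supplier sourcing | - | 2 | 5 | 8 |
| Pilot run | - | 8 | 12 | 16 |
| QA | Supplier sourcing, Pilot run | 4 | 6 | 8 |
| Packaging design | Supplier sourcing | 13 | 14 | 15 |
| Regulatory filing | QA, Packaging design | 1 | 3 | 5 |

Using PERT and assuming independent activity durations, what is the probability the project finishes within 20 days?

0.054

te_Supplier sourcing = (2 + 4·5 + 8)/6 = 30/6 = 5; σ²_Supplier sourcing = ((8−2)/6)² = 1.000
te_Pilot run = (8 + 4·12 + 16)/6 = 72/6 = 12; σ²_Pilot run = ((16−8)/6)² = 1.778
te_QA = (4 + 4·6 + 8)/6 = 36/6 = 6; σ²_QA = ((8−4)/6)² = 0.444
te_Packaging design = (13 + 4·14 + 15)/6 = 84/6 = 14; σ²_Packaging design = ((15−13)/6)² = 0.111
te_Regulatory filing = (1 + 4·3 + 5)/6 = 18/6 = 3; σ²_Regulatory filing = ((5−1)/6)² = 0.444

Forward pass:
ES_Supplier sourcing = 0; EF_Supplier sourcing = 5
ES_Pilot run = 0; EF_Pilot run = 12
ES_QA = max(EF_Supplier sourcing=5, EF_Pilot run=12) = 12; EF_QA = 12+6 = 18
ES_Packaging design = 5; EF_Packaging design = 5+14 = 19
ES_Regulatory filing = max(EF_QA=18, EF_Packaging design=19) = 19; EF_Regulatory filing = 19+3 = 22
Expected project duration μ = 22 days. Critical path: Supplier sourcing → Packaging design → Regulatory filing.

Variance along critical path = 1.000 + 0.111 + 0.444 = 1.556; σ = √1.556 = 1.247 days.
Z = (20 − 22) / 1.247 = -1.604
P(T ≤ 20) = Φ(-1.604) ≈ 0.054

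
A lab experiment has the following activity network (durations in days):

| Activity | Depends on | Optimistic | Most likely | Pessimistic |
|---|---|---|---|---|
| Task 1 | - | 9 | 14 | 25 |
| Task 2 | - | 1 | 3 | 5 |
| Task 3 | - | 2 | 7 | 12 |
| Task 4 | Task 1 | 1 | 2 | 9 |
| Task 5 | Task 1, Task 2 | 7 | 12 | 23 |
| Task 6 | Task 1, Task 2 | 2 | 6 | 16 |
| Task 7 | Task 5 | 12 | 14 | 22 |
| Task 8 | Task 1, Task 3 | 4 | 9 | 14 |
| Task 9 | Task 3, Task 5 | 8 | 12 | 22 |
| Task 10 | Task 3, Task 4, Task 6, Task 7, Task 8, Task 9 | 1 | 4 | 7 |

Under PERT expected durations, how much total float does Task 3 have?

te_Task 1 = (9 + 4·14 + 25)/6 = 90/6 = 15
te_Task 2 = (1 + 4·3 + 5)/6 = 18/6 = 3
te_Task 3 = (2 + 4·7 + 12)/6 = 42/6 = 7
te_Task 4 = (1 + 4·2 + 9)/6 = 18/6 = 3
te_Task 5 = (7 + 4·12 + 23)/6 = 78/6 = 13
te_Task 6 = (2 + 4·6 + 16)/6 = 42/6 = 7
te_Task 7 = (12 + 4·14 + 22)/6 = 90/6 = 15
te_Task 8 = (4 + 4·9 + 14)/6 = 54/6 = 9
te_Task 9 = (8 + 4·12 + 22)/6 = 78/6 = 13
te_Task 10 = (1 + 4·4 + 7)/6 = 24/6 = 4

Forward pass:
ES_Task 1 = 0; EF_Task 1 = 15
ES_Task 2 = 0; EF_Task 2 = 3
ES_Task 3 = 0; EF_Task 3 = 7
ES_Task 4 = 15; EF_Task 4 = 15+3 = 18
ES_Task 5 = max(EF_Task 1=15, EF_Task 2=3) = 15; EF_Task 5 = 15+13 = 28
ES_Task 6 = max(EF_Task 1=15, EF_Task 2=3) = 15; EF_Task 6 = 15+7 = 22
ES_Task 7 = 28; EF_Task 7 = 28+15 = 43
ES_Task 8 = max(EF_Task 1=15, EF_Task 3=7) = 15; EF_Task 8 = 15+9 = 24
ES_Task 9 = max(EF_Task 3=7, EF_Task 5=28) = 28; EF_Task 9 = 28+13 = 41
ES_Task 10 = max(EF_Task 3=7, EF_Task 4=18, EF_Task 6=22, EF_Task 7=43, EF_Task 8=24, EF_Task 9=41) = 43; EF_Task 10 = 43+4 = 47
Expected project duration μ = 47 days. Critical path: Task 1 → Task 5 → Task 7 → Task 10.

Backward pass:
LF_Task 10 = 47; LS_Task 10 = 47−4 = 43
LF_Task 9 = LS_Task 10 = 43; LS_Task 9 = 43−13 = 30
LF_Task 8 = LS_Task 10 = 43; LS_Task 8 = 43−9 = 34
LF_Task 7 = LS_Task 10 = 43; LS_Task 7 = 43−15 = 28
LF_Task 6 = LS_Task 10 = 43; LS_Task 6 = 43−7 = 36
LF_Task 5 = min(LS_Task 7=28, LS_Task 9=30) = 28; LS_Task 5 = 28−13 = 15
LF_Task 4 = LS_Task 10 = 43; LS_Task 4 = 43−3 = 40
LF_Task 3 = min(LS_Task 8=34, LS_Task 9=30, LS_Task 10=43) = 30; LS_Task 3 = 30−7 = 23
LF_Task 2 = min(LS_Task 5=15, LS_Task 6=36) = 15; LS_Task 2 = 15−3 = 12
LF_Task 1 = min(LS_Task 4=40, LS_Task 5=15, LS_Task 6=36, LS_Task 8=34) = 15; LS_Task 1 = 15−15 = 0
Slack_Task 3 = LS_Task 3 − ES_Task 3 = 23 − 0 = 23

23 days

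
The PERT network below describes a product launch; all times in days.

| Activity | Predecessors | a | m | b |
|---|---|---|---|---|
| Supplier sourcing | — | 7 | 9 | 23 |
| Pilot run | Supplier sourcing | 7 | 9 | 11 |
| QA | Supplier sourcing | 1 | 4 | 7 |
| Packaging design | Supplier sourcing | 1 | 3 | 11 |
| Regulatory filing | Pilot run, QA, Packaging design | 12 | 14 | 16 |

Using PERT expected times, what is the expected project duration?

34 days

te_Supplier sourcing = (7 + 4·9 + 23)/6 = 66/6 = 11
te_Pilot run = (7 + 4·9 + 11)/6 = 54/6 = 9
te_QA = (1 + 4·4 + 7)/6 = 24/6 = 4
te_Packaging design = (1 + 4·3 + 11)/6 = 24/6 = 4
te_Regulatory filing = (12 + 4·14 + 16)/6 = 84/6 = 14

Forward pass:
ES_Supplier sourcing = 0; EF_Supplier sourcing = 11
ES_Pilot run = 11; EF_Pilot run = 11+9 = 20
ES_QA = 11; EF_QA = 11+4 = 15
ES_Packaging design = 11; EF_Packaging design = 11+4 = 15
ES_Regulatory filing = max(EF_Pilot run=20, EF_QA=15, EF_Packaging design=15) = 20; EF_Regulatory filing = 20+14 = 34
Expected project duration μ = 34 days. Critical path: Supplier sourcing → Pilot run → Regulatory filing.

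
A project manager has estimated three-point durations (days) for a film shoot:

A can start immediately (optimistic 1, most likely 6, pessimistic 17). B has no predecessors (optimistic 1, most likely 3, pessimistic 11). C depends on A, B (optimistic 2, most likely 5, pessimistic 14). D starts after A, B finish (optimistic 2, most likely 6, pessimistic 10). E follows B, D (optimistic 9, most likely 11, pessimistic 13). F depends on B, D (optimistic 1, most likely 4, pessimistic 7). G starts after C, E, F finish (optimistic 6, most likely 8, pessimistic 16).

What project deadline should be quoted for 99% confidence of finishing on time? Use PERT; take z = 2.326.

41.1 days

te_A = (1 + 4·6 + 17)/6 = 42/6 = 7; σ²_A = ((17−1)/6)² = 7.111
te_B = (1 + 4·3 + 11)/6 = 24/6 = 4; σ²_B = ((11−1)/6)² = 2.778
te_C = (2 + 4·5 + 14)/6 = 36/6 = 6; σ²_C = ((14−2)/6)² = 4.000
te_D = (2 + 4·6 + 10)/6 = 36/6 = 6; σ²_D = ((10−2)/6)² = 1.778
te_E = (9 + 4·11 + 13)/6 = 66/6 = 11; σ²_E = ((13−9)/6)² = 0.444
te_F = (1 + 4·4 + 7)/6 = 24/6 = 4; σ²_F = ((7−1)/6)² = 1.000
te_G = (6 + 4·8 + 16)/6 = 54/6 = 9; σ²_G = ((16−6)/6)² = 2.778

Forward pass:
ES_A = 0; EF_A = 7
ES_B = 0; EF_B = 4
ES_C = max(EF_A=7, EF_B=4) = 7; EF_C = 7+6 = 13
ES_D = max(EF_A=7, EF_B=4) = 7; EF_D = 7+6 = 13
ES_E = max(EF_B=4, EF_D=13) = 13; EF_E = 13+11 = 24
ES_F = max(EF_B=4, EF_D=13) = 13; EF_F = 13+4 = 17
ES_G = max(EF_C=13, EF_E=24, EF_F=17) = 24; EF_G = 24+9 = 33
Expected project duration μ = 33 days. Critical path: A → D → E → G.

Variance along critical path = 7.111 + 1.778 + 0.444 + 2.778 = 12.111; σ = 3.480 days.
D = μ + z·σ = 33 + 2.326·3.480 = 41.1 days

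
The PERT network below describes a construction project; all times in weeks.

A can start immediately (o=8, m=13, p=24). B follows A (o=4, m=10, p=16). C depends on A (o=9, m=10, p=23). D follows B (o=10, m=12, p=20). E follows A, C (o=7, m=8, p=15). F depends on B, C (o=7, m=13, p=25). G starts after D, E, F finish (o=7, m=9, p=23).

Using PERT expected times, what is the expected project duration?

te_A = (8 + 4·13 + 24)/6 = 84/6 = 14
te_B = (4 + 4·10 + 16)/6 = 60/6 = 10
te_C = (9 + 4·10 + 23)/6 = 72/6 = 12
te_D = (10 + 4·12 + 20)/6 = 78/6 = 13
te_E = (7 + 4·8 + 15)/6 = 54/6 = 9
te_F = (7 + 4·13 + 25)/6 = 84/6 = 14
te_G = (7 + 4·9 + 23)/6 = 66/6 = 11

Forward pass:
ES_A = 0; EF_A = 14
ES_B = 14; EF_B = 14+10 = 24
ES_C = 14; EF_C = 14+12 = 26
ES_D = 24; EF_D = 24+13 = 37
ES_E = max(EF_A=14, EF_C=26) = 26; EF_E = 26+9 = 35
ES_F = max(EF_B=24, EF_C=26) = 26; EF_F = 26+14 = 40
ES_G = max(EF_D=37, EF_E=35, EF_F=40) = 40; EF_G = 40+11 = 51
Expected project duration μ = 51 weeks. Critical path: A → C → F → G.

51 weeks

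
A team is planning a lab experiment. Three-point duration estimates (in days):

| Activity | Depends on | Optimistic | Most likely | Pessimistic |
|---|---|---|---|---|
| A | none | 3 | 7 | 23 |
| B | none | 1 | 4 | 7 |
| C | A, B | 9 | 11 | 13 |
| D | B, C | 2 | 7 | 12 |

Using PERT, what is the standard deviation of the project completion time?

te_A = (3 + 4·7 + 23)/6 = 54/6 = 9; σ²_A = ((23−3)/6)² = 11.111
te_B = (1 + 4·4 + 7)/6 = 24/6 = 4; σ²_B = ((7−1)/6)² = 1.000
te_C = (9 + 4·11 + 13)/6 = 66/6 = 11; σ²_C = ((13−9)/6)² = 0.444
te_D = (2 + 4·7 + 12)/6 = 42/6 = 7; σ²_D = ((12−2)/6)² = 2.778

Forward pass:
ES_A = 0; EF_A = 9
ES_B = 0; EF_B = 4
ES_C = max(EF_A=9, EF_B=4) = 9; EF_C = 9+11 = 20
ES_D = max(EF_B=4, EF_C=20) = 20; EF_D = 20+7 = 27
Expected project duration μ = 27 days. Critical path: A → C → D.

Variance along critical path = 11.111 + 0.444 + 2.778 = 14.333
σ = √14.333 = 3.786 days

3.79 days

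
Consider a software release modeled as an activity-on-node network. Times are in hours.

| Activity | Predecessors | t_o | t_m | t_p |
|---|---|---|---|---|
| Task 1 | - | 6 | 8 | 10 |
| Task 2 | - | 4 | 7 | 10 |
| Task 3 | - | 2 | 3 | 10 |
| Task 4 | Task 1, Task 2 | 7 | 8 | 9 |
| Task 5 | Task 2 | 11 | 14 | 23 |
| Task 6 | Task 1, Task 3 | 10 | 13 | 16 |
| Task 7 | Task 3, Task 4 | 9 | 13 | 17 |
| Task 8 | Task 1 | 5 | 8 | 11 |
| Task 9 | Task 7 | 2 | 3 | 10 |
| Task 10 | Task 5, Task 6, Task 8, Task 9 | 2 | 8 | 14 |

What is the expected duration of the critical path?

te_Task 1 = (6 + 4·8 + 10)/6 = 48/6 = 8
te_Task 2 = (4 + 4·7 + 10)/6 = 42/6 = 7
te_Task 3 = (2 + 4·3 + 10)/6 = 24/6 = 4
te_Task 4 = (7 + 4·8 + 9)/6 = 48/6 = 8
te_Task 5 = (11 + 4·14 + 23)/6 = 90/6 = 15
te_Task 6 = (10 + 4·13 + 16)/6 = 78/6 = 13
te_Task 7 = (9 + 4·13 + 17)/6 = 78/6 = 13
te_Task 8 = (5 + 4·8 + 11)/6 = 48/6 = 8
te_Task 9 = (2 + 4·3 + 10)/6 = 24/6 = 4
te_Task 10 = (2 + 4·8 + 14)/6 = 48/6 = 8

Forward pass:
ES_Task 1 = 0; EF_Task 1 = 8
ES_Task 2 = 0; EF_Task 2 = 7
ES_Task 3 = 0; EF_Task 3 = 4
ES_Task 4 = max(EF_Task 1=8, EF_Task 2=7) = 8; EF_Task 4 = 8+8 = 16
ES_Task 5 = 7; EF_Task 5 = 7+15 = 22
ES_Task 6 = max(EF_Task 1=8, EF_Task 3=4) = 8; EF_Task 6 = 8+13 = 21
ES_Task 7 = max(EF_Task 3=4, EF_Task 4=16) = 16; EF_Task 7 = 16+13 = 29
ES_Task 8 = 8; EF_Task 8 = 8+8 = 16
ES_Task 9 = 29; EF_Task 9 = 29+4 = 33
ES_Task 10 = max(EF_Task 5=22, EF_Task 6=21, EF_Task 8=16, EF_Task 9=33) = 33; EF_Task 10 = 33+8 = 41
Expected project duration μ = 41 hours. Critical path: Task 1 → Task 4 → Task 7 → Task 9 → Task 10.

41 hours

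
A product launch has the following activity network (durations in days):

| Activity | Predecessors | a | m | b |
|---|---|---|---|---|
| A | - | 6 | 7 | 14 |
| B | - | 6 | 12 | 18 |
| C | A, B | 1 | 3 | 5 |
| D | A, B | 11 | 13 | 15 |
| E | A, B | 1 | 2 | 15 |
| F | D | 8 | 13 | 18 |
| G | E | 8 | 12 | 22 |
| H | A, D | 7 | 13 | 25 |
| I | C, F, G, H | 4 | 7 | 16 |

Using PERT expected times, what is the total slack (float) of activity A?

4 days

te_A = (6 + 4·7 + 14)/6 = 48/6 = 8
te_B = (6 + 4·12 + 18)/6 = 72/6 = 12
te_C = (1 + 4·3 + 5)/6 = 18/6 = 3
te_D = (11 + 4·13 + 15)/6 = 78/6 = 13
te_E = (1 + 4·2 + 15)/6 = 24/6 = 4
te_F = (8 + 4·13 + 18)/6 = 78/6 = 13
te_G = (8 + 4·12 + 22)/6 = 78/6 = 13
te_H = (7 + 4·13 + 25)/6 = 84/6 = 14
te_I = (4 + 4·7 + 16)/6 = 48/6 = 8

Forward pass:
ES_A = 0; EF_A = 8
ES_B = 0; EF_B = 12
ES_C = max(EF_A=8, EF_B=12) = 12; EF_C = 12+3 = 15
ES_D = max(EF_A=8, EF_B=12) = 12; EF_D = 12+13 = 25
ES_E = max(EF_A=8, EF_B=12) = 12; EF_E = 12+4 = 16
ES_F = 25; EF_F = 25+13 = 38
ES_G = 16; EF_G = 16+13 = 29
ES_H = max(EF_A=8, EF_D=25) = 25; EF_H = 25+14 = 39
ES_I = max(EF_C=15, EF_F=38, EF_G=29, EF_H=39) = 39; EF_I = 39+8 = 47
Expected project duration μ = 47 days. Critical path: B → D → H → I.

Backward pass:
LF_I = 47; LS_I = 47−8 = 39
LF_H = LS_I = 39; LS_H = 39−14 = 25
LF_G = LS_I = 39; LS_G = 39−13 = 26
LF_F = LS_I = 39; LS_F = 39−13 = 26
LF_E = LS_G = 26; LS_E = 26−4 = 22
LF_D = min(LS_F=26, LS_H=25) = 25; LS_D = 25−13 = 12
LF_C = LS_I = 39; LS_C = 39−3 = 36
LF_B = min(LS_C=36, LS_D=12, LS_E=22) = 12; LS_B = 12−12 = 0
LF_A = min(LS_C=36, LS_D=12, LS_E=22, LS_H=25) = 12; LS_A = 12−8 = 4
Slack_A = LS_A − ES_A = 4 − 0 = 4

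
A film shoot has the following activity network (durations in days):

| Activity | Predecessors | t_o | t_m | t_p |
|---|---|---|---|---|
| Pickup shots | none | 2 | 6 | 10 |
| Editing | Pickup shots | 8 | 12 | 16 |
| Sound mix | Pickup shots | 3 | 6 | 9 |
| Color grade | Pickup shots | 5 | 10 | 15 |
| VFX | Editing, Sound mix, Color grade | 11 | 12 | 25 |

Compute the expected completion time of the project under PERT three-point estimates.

32 days

te_Pickup shots = (2 + 4·6 + 10)/6 = 36/6 = 6
te_Editing = (8 + 4·12 + 16)/6 = 72/6 = 12
te_Sound mix = (3 + 4·6 + 9)/6 = 36/6 = 6
te_Color grade = (5 + 4·10 + 15)/6 = 60/6 = 10
te_VFX = (11 + 4·12 + 25)/6 = 84/6 = 14

Forward pass:
ES_Pickup shots = 0; EF_Pickup shots = 6
ES_Editing = 6; EF_Editing = 6+12 = 18
ES_Sound mix = 6; EF_Sound mix = 6+6 = 12
ES_Color grade = 6; EF_Color grade = 6+10 = 16
ES_VFX = max(EF_Editing=18, EF_Sound mix=12, EF_Color grade=16) = 18; EF_VFX = 18+14 = 32
Expected project duration μ = 32 days. Critical path: Pickup shots → Editing → VFX.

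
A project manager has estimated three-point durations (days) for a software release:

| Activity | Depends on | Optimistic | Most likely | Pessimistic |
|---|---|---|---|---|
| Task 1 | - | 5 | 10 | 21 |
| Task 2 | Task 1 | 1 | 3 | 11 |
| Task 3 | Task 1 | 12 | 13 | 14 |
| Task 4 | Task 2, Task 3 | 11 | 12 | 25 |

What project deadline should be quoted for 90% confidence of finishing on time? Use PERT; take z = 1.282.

42.6 days

te_Task 1 = (5 + 4·10 + 21)/6 = 66/6 = 11; σ²_Task 1 = ((21−5)/6)² = 7.111
te_Task 2 = (1 + 4·3 + 11)/6 = 24/6 = 4; σ²_Task 2 = ((11−1)/6)² = 2.778
te_Task 3 = (12 + 4·13 + 14)/6 = 78/6 = 13; σ²_Task 3 = ((14−12)/6)² = 0.111
te_Task 4 = (11 + 4·12 + 25)/6 = 84/6 = 14; σ²_Task 4 = ((25−11)/6)² = 5.444

Forward pass:
ES_Task 1 = 0; EF_Task 1 = 11
ES_Task 2 = 11; EF_Task 2 = 11+4 = 15
ES_Task 3 = 11; EF_Task 3 = 11+13 = 24
ES_Task 4 = max(EF_Task 2=15, EF_Task 3=24) = 24; EF_Task 4 = 24+14 = 38
Expected project duration μ = 38 days. Critical path: Task 1 → Task 3 → Task 4.

Variance along critical path = 7.111 + 0.111 + 5.444 = 12.667; σ = 3.559 days.
D = μ + z·σ = 38 + 1.282·3.559 = 42.6 days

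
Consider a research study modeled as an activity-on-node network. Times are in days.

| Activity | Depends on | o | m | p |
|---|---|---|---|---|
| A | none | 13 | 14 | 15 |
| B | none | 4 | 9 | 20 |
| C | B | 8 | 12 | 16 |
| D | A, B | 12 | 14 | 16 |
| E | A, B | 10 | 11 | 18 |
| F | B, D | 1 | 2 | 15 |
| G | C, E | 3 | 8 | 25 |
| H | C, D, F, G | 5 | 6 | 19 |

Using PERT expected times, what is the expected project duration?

44 days

te_A = (13 + 4·14 + 15)/6 = 84/6 = 14
te_B = (4 + 4·9 + 20)/6 = 60/6 = 10
te_C = (8 + 4·12 + 16)/6 = 72/6 = 12
te_D = (12 + 4·14 + 16)/6 = 84/6 = 14
te_E = (10 + 4·11 + 18)/6 = 72/6 = 12
te_F = (1 + 4·2 + 15)/6 = 24/6 = 4
te_G = (3 + 4·8 + 25)/6 = 60/6 = 10
te_H = (5 + 4·6 + 19)/6 = 48/6 = 8

Forward pass:
ES_A = 0; EF_A = 14
ES_B = 0; EF_B = 10
ES_C = 10; EF_C = 10+12 = 22
ES_D = max(EF_A=14, EF_B=10) = 14; EF_D = 14+14 = 28
ES_E = max(EF_A=14, EF_B=10) = 14; EF_E = 14+12 = 26
ES_F = max(EF_B=10, EF_D=28) = 28; EF_F = 28+4 = 32
ES_G = max(EF_C=22, EF_E=26) = 26; EF_G = 26+10 = 36
ES_H = max(EF_C=22, EF_D=28, EF_F=32, EF_G=36) = 36; EF_H = 36+8 = 44
Expected project duration μ = 44 days. Critical path: A → E → G → H.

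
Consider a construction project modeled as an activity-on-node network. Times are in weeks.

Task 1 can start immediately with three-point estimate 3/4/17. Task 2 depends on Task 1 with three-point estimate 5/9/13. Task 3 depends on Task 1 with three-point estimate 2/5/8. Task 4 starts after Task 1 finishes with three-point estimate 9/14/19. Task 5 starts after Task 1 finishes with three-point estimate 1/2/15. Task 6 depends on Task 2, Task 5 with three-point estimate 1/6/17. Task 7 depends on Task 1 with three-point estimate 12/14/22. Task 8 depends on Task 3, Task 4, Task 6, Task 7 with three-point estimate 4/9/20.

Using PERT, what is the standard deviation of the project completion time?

4.63 weeks

te_Task 1 = (3 + 4·4 + 17)/6 = 36/6 = 6; σ²_Task 1 = ((17−3)/6)² = 5.444
te_Task 2 = (5 + 4·9 + 13)/6 = 54/6 = 9; σ²_Task 2 = ((13−5)/6)² = 1.778
te_Task 3 = (2 + 4·5 + 8)/6 = 30/6 = 5; σ²_Task 3 = ((8−2)/6)² = 1.000
te_Task 4 = (9 + 4·14 + 19)/6 = 84/6 = 14; σ²_Task 4 = ((19−9)/6)² = 2.778
te_Task 5 = (1 + 4·2 + 15)/6 = 24/6 = 4; σ²_Task 5 = ((15−1)/6)² = 5.444
te_Task 6 = (1 + 4·6 + 17)/6 = 42/6 = 7; σ²_Task 6 = ((17−1)/6)² = 7.111
te_Task 7 = (12 + 4·14 + 22)/6 = 90/6 = 15; σ²_Task 7 = ((22−12)/6)² = 2.778
te_Task 8 = (4 + 4·9 + 20)/6 = 60/6 = 10; σ²_Task 8 = ((20−4)/6)² = 7.111

Forward pass:
ES_Task 1 = 0; EF_Task 1 = 6
ES_Task 2 = 6; EF_Task 2 = 6+9 = 15
ES_Task 3 = 6; EF_Task 3 = 6+5 = 11
ES_Task 4 = 6; EF_Task 4 = 6+14 = 20
ES_Task 5 = 6; EF_Task 5 = 6+4 = 10
ES_Task 6 = max(EF_Task 2=15, EF_Task 5=10) = 15; EF_Task 6 = 15+7 = 22
ES_Task 7 = 6; EF_Task 7 = 6+15 = 21
ES_Task 8 = max(EF_Task 3=11, EF_Task 4=20, EF_Task 6=22, EF_Task 7=21) = 22; EF_Task 8 = 22+10 = 32
Expected project duration μ = 32 weeks. Critical path: Task 1 → Task 2 → Task 6 → Task 8.

Variance along critical path = 5.444 + 1.778 + 7.111 + 7.111 = 21.444
σ = √21.444 = 4.631 weeks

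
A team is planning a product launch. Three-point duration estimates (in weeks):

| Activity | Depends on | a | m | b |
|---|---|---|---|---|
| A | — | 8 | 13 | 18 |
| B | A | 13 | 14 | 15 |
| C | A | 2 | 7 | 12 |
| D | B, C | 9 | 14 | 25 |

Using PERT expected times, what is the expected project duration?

te_A = (8 + 4·13 + 18)/6 = 78/6 = 13
te_B = (13 + 4·14 + 15)/6 = 84/6 = 14
te_C = (2 + 4·7 + 12)/6 = 42/6 = 7
te_D = (9 + 4·14 + 25)/6 = 90/6 = 15

Forward pass:
ES_A = 0; EF_A = 13
ES_B = 13; EF_B = 13+14 = 27
ES_C = 13; EF_C = 13+7 = 20
ES_D = max(EF_B=27, EF_C=20) = 27; EF_D = 27+15 = 42
Expected project duration μ = 42 weeks. Critical path: A → B → D.

42 weeks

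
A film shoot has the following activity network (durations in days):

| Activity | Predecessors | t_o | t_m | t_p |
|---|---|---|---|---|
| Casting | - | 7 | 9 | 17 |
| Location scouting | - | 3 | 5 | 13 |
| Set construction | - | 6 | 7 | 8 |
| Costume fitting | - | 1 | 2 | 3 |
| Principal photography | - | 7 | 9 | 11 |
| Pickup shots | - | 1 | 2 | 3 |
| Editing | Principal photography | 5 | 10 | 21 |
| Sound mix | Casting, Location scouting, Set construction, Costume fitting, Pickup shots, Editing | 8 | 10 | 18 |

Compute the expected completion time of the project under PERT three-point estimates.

te_Casting = (7 + 4·9 + 17)/6 = 60/6 = 10
te_Location scouting = (3 + 4·5 + 13)/6 = 36/6 = 6
te_Set construction = (6 + 4·7 + 8)/6 = 42/6 = 7
te_Costume fitting = (1 + 4·2 + 3)/6 = 12/6 = 2
te_Principal photography = (7 + 4·9 + 11)/6 = 54/6 = 9
te_Pickup shots = (1 + 4·2 + 3)/6 = 12/6 = 2
te_Editing = (5 + 4·10 + 21)/6 = 66/6 = 11
te_Sound mix = (8 + 4·10 + 18)/6 = 66/6 = 11

Forward pass:
ES_Casting = 0; EF_Casting = 10
ES_Location scouting = 0; EF_Location scouting = 6
ES_Set construction = 0; EF_Set construction = 7
ES_Costume fitting = 0; EF_Costume fitting = 2
ES_Principal photography = 0; EF_Principal photography = 9
ES_Pickup shots = 0; EF_Pickup shots = 2
ES_Editing = 9; EF_Editing = 9+11 = 20
ES_Sound mix = max(EF_Casting=10, EF_Location scouting=6, EF_Set construction=7, EF_Costume fitting=2, EF_Pickup shots=2, EF_Editing=20) = 20; EF_Sound mix = 20+11 = 31
Expected project duration μ = 31 days. Critical path: Principal photography → Editing → Sound mix.

31 days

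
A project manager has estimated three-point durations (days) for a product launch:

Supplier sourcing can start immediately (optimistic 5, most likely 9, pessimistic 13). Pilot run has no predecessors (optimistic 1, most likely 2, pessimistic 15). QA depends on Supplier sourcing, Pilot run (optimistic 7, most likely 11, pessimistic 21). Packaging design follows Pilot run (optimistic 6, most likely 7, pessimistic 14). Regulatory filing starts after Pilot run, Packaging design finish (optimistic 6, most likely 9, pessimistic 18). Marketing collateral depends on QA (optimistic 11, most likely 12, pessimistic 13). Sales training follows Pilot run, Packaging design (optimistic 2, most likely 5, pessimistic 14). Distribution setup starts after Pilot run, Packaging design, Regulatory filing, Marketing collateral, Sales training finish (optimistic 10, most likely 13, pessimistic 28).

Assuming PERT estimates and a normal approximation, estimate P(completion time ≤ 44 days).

0.161

te_Supplier sourcing = (5 + 4·9 + 13)/6 = 54/6 = 9; σ²_Supplier sourcing = ((13−5)/6)² = 1.778
te_Pilot run = (1 + 4·2 + 15)/6 = 24/6 = 4; σ²_Pilot run = ((15−1)/6)² = 5.444
te_QA = (7 + 4·11 + 21)/6 = 72/6 = 12; σ²_QA = ((21−7)/6)² = 5.444
te_Packaging design = (6 + 4·7 + 14)/6 = 48/6 = 8; σ²_Packaging design = ((14−6)/6)² = 1.778
te_Regulatory filing = (6 + 4·9 + 18)/6 = 60/6 = 10; σ²_Regulatory filing = ((18−6)/6)² = 4.000
te_Marketing collateral = (11 + 4·12 + 13)/6 = 72/6 = 12; σ²_Marketing collateral = ((13−11)/6)² = 0.111
te_Sales training = (2 + 4·5 + 14)/6 = 36/6 = 6; σ²_Sales training = ((14−2)/6)² = 4.000
te_Distribution setup = (10 + 4·13 + 28)/6 = 90/6 = 15; σ²_Distribution setup = ((28−10)/6)² = 9.000

Forward pass:
ES_Supplier sourcing = 0; EF_Supplier sourcing = 9
ES_Pilot run = 0; EF_Pilot run = 4
ES_QA = max(EF_Supplier sourcing=9, EF_Pilot run=4) = 9; EF_QA = 9+12 = 21
ES_Packaging design = 4; EF_Packaging design = 4+8 = 12
ES_Regulatory filing = max(EF_Pilot run=4, EF_Packaging design=12) = 12; EF_Regulatory filing = 12+10 = 22
ES_Marketing collateral = 21; EF_Marketing collateral = 21+12 = 33
ES_Sales training = max(EF_Pilot run=4, EF_Packaging design=12) = 12; EF_Sales training = 12+6 = 18
ES_Distribution setup = max(EF_Pilot run=4, EF_Packaging design=12, EF_Regulatory filing=22, EF_Marketing collateral=33, EF_Sales training=18) = 33; EF_Distribution setup = 33+15 = 48
Expected project duration μ = 48 days. Critical path: Supplier sourcing → QA → Marketing collateral → Distribution setup.

Variance along critical path = 1.778 + 5.444 + 0.111 + 9.000 = 16.333; σ = √16.333 = 4.041 days.
Z = (44 − 48) / 4.041 = -0.990
P(T ≤ 44) = Φ(-0.990) ≈ 0.161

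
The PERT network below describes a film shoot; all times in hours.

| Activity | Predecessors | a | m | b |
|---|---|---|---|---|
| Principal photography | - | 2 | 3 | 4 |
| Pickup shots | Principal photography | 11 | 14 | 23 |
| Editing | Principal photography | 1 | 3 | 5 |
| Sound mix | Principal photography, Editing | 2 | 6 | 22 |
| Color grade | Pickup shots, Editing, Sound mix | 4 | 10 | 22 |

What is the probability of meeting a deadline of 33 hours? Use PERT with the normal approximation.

te_Principal photography = (2 + 4·3 + 4)/6 = 18/6 = 3; σ²_Principal photography = ((4−2)/6)² = 0.111
te_Pickup shots = (11 + 4·14 + 23)/6 = 90/6 = 15; σ²_Pickup shots = ((23−11)/6)² = 4.000
te_Editing = (1 + 4·3 + 5)/6 = 18/6 = 3; σ²_Editing = ((5−1)/6)² = 0.444
te_Sound mix = (2 + 4·6 + 22)/6 = 48/6 = 8; σ²_Sound mix = ((22−2)/6)² = 11.111
te_Color grade = (4 + 4·10 + 22)/6 = 66/6 = 11; σ²_Color grade = ((22−4)/6)² = 9.000

Forward pass:
ES_Principal photography = 0; EF_Principal photography = 3
ES_Pickup shots = 3; EF_Pickup shots = 3+15 = 18
ES_Editing = 3; EF_Editing = 3+3 = 6
ES_Sound mix = max(EF_Principal photography=3, EF_Editing=6) = 6; EF_Sound mix = 6+8 = 14
ES_Color grade = max(EF_Pickup shots=18, EF_Editing=6, EF_Sound mix=14) = 18; EF_Color grade = 18+11 = 29
Expected project duration μ = 29 hours. Critical path: Principal photography → Pickup shots → Color grade.

Variance along critical path = 0.111 + 4.000 + 9.000 = 13.111; σ = √13.111 = 3.621 hours.
Z = (33 − 29) / 3.621 = 1.105
P(T ≤ 33) = Φ(1.105) ≈ 0.865

0.865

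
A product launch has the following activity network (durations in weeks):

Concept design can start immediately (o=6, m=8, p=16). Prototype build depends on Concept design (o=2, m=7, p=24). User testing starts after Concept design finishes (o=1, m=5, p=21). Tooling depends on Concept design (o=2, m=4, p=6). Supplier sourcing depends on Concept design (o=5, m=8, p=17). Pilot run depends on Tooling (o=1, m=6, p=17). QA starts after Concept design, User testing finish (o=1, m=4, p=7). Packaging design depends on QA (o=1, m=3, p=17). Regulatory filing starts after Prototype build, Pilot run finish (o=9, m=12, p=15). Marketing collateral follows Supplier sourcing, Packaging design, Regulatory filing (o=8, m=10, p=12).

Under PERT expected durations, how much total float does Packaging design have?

te_Concept design = (6 + 4·8 + 16)/6 = 54/6 = 9
te_Prototype build = (2 + 4·7 + 24)/6 = 54/6 = 9
te_User testing = (1 + 4·5 + 21)/6 = 42/6 = 7
te_Tooling = (2 + 4·4 + 6)/6 = 24/6 = 4
te_Supplier sourcing = (5 + 4·8 + 17)/6 = 54/6 = 9
te_Pilot run = (1 + 4·6 + 17)/6 = 42/6 = 7
te_QA = (1 + 4·4 + 7)/6 = 24/6 = 4
te_Packaging design = (1 + 4·3 + 17)/6 = 30/6 = 5
te_Regulatory filing = (9 + 4·12 + 15)/6 = 72/6 = 12
te_Marketing collateral = (8 + 4·10 + 12)/6 = 60/6 = 10

Forward pass:
ES_Concept design = 0; EF_Concept design = 9
ES_Prototype build = 9; EF_Prototype build = 9+9 = 18
ES_User testing = 9; EF_User testing = 9+7 = 16
ES_Tooling = 9; EF_Tooling = 9+4 = 13
ES_Supplier sourcing = 9; EF_Supplier sourcing = 9+9 = 18
ES_Pilot run = 13; EF_Pilot run = 13+7 = 20
ES_QA = max(EF_Concept design=9, EF_User testing=16) = 16; EF_QA = 16+4 = 20
ES_Packaging design = 20; EF_Packaging design = 20+5 = 25
ES_Regulatory filing = max(EF_Prototype build=18, EF_Pilot run=20) = 20; EF_Regulatory filing = 20+12 = 32
ES_Marketing collateral = max(EF_Supplier sourcing=18, EF_Packaging design=25, EF_Regulatory filing=32) = 32; EF_Marketing collateral = 32+10 = 42
Expected project duration μ = 42 weeks. Critical path: Concept design → Tooling → Pilot run → Regulatory filing → Marketing collateral.

Backward pass:
LF_Marketing collateral = 42; LS_Marketing collateral = 42−10 = 32
LF_Regulatory filing = LS_Marketing collateral = 32; LS_Regulatory filing = 32−12 = 20
LF_Packaging design = LS_Marketing collateral = 32; LS_Packaging design = 32−5 = 27
LF_QA = LS_Packaging design = 27; LS_QA = 27−4 = 23
LF_Pilot run = LS_Regulatory filing = 20; LS_Pilot run = 20−7 = 13
LF_Supplier sourcing = LS_Marketing collateral = 32; LS_Supplier sourcing = 32−9 = 23
LF_Tooling = LS_Pilot run = 13; LS_Tooling = 13−4 = 9
LF_User testing = LS_QA = 23; LS_User testing = 23−7 = 16
LF_Prototype build = LS_Regulatory filing = 20; LS_Prototype build = 20−9 = 11
LF_Concept design = min(LS_Prototype build=11, LS_User testing=16, LS_Tooling=9, LS_Supplier sourcing=23, LS_QA=23) = 9; LS_Concept design = 9−9 = 0
Slack_Packaging design = LS_Packaging design − ES_Packaging design = 27 − 20 = 7

7 weeks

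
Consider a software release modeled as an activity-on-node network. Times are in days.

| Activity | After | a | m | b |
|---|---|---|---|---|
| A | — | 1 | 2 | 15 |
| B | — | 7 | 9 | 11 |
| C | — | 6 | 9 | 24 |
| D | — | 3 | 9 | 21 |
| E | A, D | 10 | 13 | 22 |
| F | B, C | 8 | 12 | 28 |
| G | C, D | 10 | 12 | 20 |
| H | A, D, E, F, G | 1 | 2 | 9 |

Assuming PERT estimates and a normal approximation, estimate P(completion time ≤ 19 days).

te_A = (1 + 4·2 + 15)/6 = 24/6 = 4; σ²_A = ((15−1)/6)² = 5.444
te_B = (7 + 4·9 + 11)/6 = 54/6 = 9; σ²_B = ((11−7)/6)² = 0.444
te_C = (6 + 4·9 + 24)/6 = 66/6 = 11; σ²_C = ((24−6)/6)² = 9.000
te_D = (3 + 4·9 + 21)/6 = 60/6 = 10; σ²_D = ((21−3)/6)² = 9.000
te_E = (10 + 4·13 + 22)/6 = 84/6 = 14; σ²_E = ((22−10)/6)² = 4.000
te_F = (8 + 4·12 + 28)/6 = 84/6 = 14; σ²_F = ((28−8)/6)² = 11.111
te_G = (10 + 4·12 + 20)/6 = 78/6 = 13; σ²_G = ((20−10)/6)² = 2.778
te_H = (1 + 4·2 + 9)/6 = 18/6 = 3; σ²_H = ((9−1)/6)² = 1.778

Forward pass:
ES_A = 0; EF_A = 4
ES_B = 0; EF_B = 9
ES_C = 0; EF_C = 11
ES_D = 0; EF_D = 10
ES_E = max(EF_A=4, EF_D=10) = 10; EF_E = 10+14 = 24
ES_F = max(EF_B=9, EF_C=11) = 11; EF_F = 11+14 = 25
ES_G = max(EF_C=11, EF_D=10) = 11; EF_G = 11+13 = 24
ES_H = max(EF_A=4, EF_D=10, EF_E=24, EF_F=25, EF_G=24) = 25; EF_H = 25+3 = 28
Expected project duration μ = 28 days. Critical path: C → F → H.

Variance along critical path = 9.000 + 11.111 + 1.778 = 21.889; σ = √21.889 = 4.679 days.
Z = (19 − 28) / 4.679 = -1.924
P(T ≤ 19) = Φ(-1.924) ≈ 0.027

0.027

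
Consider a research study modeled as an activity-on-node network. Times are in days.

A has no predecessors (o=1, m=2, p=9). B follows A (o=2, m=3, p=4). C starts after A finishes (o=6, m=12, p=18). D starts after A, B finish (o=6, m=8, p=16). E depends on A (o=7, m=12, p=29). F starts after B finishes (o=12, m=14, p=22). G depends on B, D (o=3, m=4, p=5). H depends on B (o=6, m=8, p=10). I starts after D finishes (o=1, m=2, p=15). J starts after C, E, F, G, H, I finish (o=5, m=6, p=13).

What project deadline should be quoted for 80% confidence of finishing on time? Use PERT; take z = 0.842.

te_A = (1 + 4·2 + 9)/6 = 18/6 = 3; σ²_A = ((9−1)/6)² = 1.778
te_B = (2 + 4·3 + 4)/6 = 18/6 = 3; σ²_B = ((4−2)/6)² = 0.111
te_C = (6 + 4·12 + 18)/6 = 72/6 = 12; σ²_C = ((18−6)/6)² = 4.000
te_D = (6 + 4·8 + 16)/6 = 54/6 = 9; σ²_D = ((16−6)/6)² = 2.778
te_E = (7 + 4·12 + 29)/6 = 84/6 = 14; σ²_E = ((29−7)/6)² = 13.444
te_F = (12 + 4·14 + 22)/6 = 90/6 = 15; σ²_F = ((22−12)/6)² = 2.778
te_G = (3 + 4·4 + 5)/6 = 24/6 = 4; σ²_G = ((5−3)/6)² = 0.111
te_H = (6 + 4·8 + 10)/6 = 48/6 = 8; σ²_H = ((10−6)/6)² = 0.444
te_I = (1 + 4·2 + 15)/6 = 24/6 = 4; σ²_I = ((15−1)/6)² = 5.444
te_J = (5 + 4·6 + 13)/6 = 42/6 = 7; σ²_J = ((13−5)/6)² = 1.778

Forward pass:
ES_A = 0; EF_A = 3
ES_B = 3; EF_B = 3+3 = 6
ES_C = 3; EF_C = 3+12 = 15
ES_D = max(EF_A=3, EF_B=6) = 6; EF_D = 6+9 = 15
ES_E = 3; EF_E = 3+14 = 17
ES_F = 6; EF_F = 6+15 = 21
ES_G = max(EF_B=6, EF_D=15) = 15; EF_G = 15+4 = 19
ES_H = 6; EF_H = 6+8 = 14
ES_I = 15; EF_I = 15+4 = 19
ES_J = max(EF_C=15, EF_E=17, EF_F=21, EF_G=19, EF_H=14, EF_I=19) = 21; EF_J = 21+7 = 28
Expected project duration μ = 28 days. Critical path: A → B → F → J.

Variance along critical path = 1.778 + 0.111 + 2.778 + 1.778 = 6.444; σ = 2.539 days.
D = μ + z·σ = 28 + 0.842·2.539 = 30.1 days

30.1 days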